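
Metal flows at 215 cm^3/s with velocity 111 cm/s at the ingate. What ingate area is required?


Formula: A_ingate = Q / v  (continuity equation)
A = 215 cm^3/s / 111 cm/s = 1.9369 cm^2

1.9369 cm^2


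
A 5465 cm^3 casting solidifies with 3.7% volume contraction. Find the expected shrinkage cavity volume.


Formula: V_shrink = V_casting * shrinkage_pct / 100
V_shrink = 5465 cm^3 * 3.7 / 100 = 202.2050 cm^3

Answer: 202.2050 cm^3


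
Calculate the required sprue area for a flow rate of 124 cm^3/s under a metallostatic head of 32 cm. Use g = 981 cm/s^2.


Formula: v = sqrt(2*g*h), A = Q/v
Velocity: v = sqrt(2 * 981 * 32) = sqrt(62784) = 250.5674 cm/s
Sprue area: A = Q / v = 124 / 250.5674 = 0.4949 cm^2


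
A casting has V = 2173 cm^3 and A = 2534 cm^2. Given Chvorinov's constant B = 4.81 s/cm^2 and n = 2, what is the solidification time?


Formula: t_s = B * (V/A)^n  (Chvorinov's rule, n=2)
Modulus M = V/A = 2173/2534 = 0.857537 cm
M^2 = 0.857537^2 = 0.735370 cm^2
t_s = 4.81 * 0.735370 = 3.5371 s

3.5371 s


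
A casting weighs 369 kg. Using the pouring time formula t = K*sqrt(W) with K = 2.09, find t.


Formula: t = K * sqrt(W)
sqrt(W) = sqrt(369) = 19.20937
t = 2.09 * 19.20937 = 40.1476 s

40.1476 s


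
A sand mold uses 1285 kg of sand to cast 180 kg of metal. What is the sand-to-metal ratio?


Formula: Sand-to-Metal Ratio = W_sand / W_metal
Ratio = 1285 kg / 180 kg = 7.1389


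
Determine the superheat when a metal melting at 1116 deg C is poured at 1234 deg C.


Formula: Superheat = T_pour - T_melt
Superheat = 1234 - 1116 = 118 deg C

Final answer: 118 deg C


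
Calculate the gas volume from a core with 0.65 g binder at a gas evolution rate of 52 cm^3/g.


Formula: V_gas = W_binder * gas_evolution_rate
V = 0.65 g * 52 cm^3/g = 33.8000 cm^3

33.8000 cm^3


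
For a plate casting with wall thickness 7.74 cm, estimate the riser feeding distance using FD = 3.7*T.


Formula: FD = 3.7 * T  (riser feeding-distance rule)
FD = 3.7 * 7.74 cm = 28.6380 cm

Final answer: 28.6380 cm


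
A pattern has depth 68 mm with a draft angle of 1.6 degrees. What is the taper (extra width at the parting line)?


Formula: taper = depth * tan(draft_angle)
tan(1.6 deg) = 0.0279325
taper = 68 mm * 0.0279325 = 1.8994 mm

Answer: 1.8994 mm


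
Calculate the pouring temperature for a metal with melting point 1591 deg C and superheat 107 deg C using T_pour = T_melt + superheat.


Formula: T_pour = T_melt + Superheat
T_pour = 1591 + 107 = 1698 deg C

Final answer: 1698 deg C


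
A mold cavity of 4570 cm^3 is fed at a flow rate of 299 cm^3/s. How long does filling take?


Formula: t_fill = V_mold / Q_flow
t = 4570 cm^3 / 299 cm^3/s = 15.2843 s

Answer: 15.2843 s


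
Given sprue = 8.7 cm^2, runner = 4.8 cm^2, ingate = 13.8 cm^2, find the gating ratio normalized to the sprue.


Sprue:Runner:Ingate = 1 : 4.8/8.7 : 13.8/8.7 = 1:0.55:1.59


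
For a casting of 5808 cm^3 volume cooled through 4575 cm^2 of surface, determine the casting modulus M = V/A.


Formula: Casting Modulus M = V / A
M = 5808 cm^3 / 4575 cm^2 = 1.2695 cm

Final answer: 1.2695 cm


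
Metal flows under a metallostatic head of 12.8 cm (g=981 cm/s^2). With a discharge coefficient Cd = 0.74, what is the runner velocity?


Formula: v = Cd * sqrt(2 * g * h)  (Torricelli with discharge coefficient)
2*g*h = 2 * 981 * 12.8 = 25113.6 cm^2/s^2
sqrt(25113.6) = 158.47271 cm/s
v = 0.74 * 158.47271 = 117.2698 cm/s

Final answer: 117.2698 cm/s


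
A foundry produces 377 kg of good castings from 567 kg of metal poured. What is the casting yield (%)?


Formula: Casting Yield = (W_good / W_total) * 100
Yield = (377 kg / 567 kg) * 100 = 66.4903%

Final answer: 66.4903%


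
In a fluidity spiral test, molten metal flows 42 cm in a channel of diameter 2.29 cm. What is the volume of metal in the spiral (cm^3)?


Formula: V = pi * (d/2)^2 * L  (cylinder volume)
Radius = 2.29/2 = 1.145 cm
V = pi * 1.145^2 * 42 = 172.9857 cm^3

Final answer: 172.9857 cm^3


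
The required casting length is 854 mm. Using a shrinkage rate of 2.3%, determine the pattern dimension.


Formula: L_pattern = L_casting * (1 + shrinkage_rate/100)
Shrinkage factor = 1 + 2.3/100 = 1.023
L_pattern = 854 mm * 1.023 = 873.6420 mm

Final answer: 873.6420 mm


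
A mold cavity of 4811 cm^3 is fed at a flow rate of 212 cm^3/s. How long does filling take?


Formula: t_fill = V_mold / Q_flow
t = 4811 cm^3 / 212 cm^3/s = 22.6934 s


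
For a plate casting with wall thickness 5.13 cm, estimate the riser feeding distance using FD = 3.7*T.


Formula: FD = 3.7 * T  (riser feeding-distance rule)
FD = 3.7 * 5.13 cm = 18.9810 cm

Final answer: 18.9810 cm


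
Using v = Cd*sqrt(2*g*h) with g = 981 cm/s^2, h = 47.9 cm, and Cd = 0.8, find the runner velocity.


Formula: v = Cd * sqrt(2 * g * h)  (Torricelli with discharge coefficient)
2*g*h = 2 * 981 * 47.9 = 93979.8 cm^2/s^2
sqrt(93979.8) = 306.56125 cm/s
v = 0.8 * 306.56125 = 245.2490 cm/s

245.2490 cm/s


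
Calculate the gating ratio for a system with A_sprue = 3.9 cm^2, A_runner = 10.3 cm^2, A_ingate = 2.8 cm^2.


Sprue:Runner:Ingate = 1 : 10.3/3.9 : 2.8/3.9 = 1:2.64:0.72

Final answer: 1:2.64:0.72


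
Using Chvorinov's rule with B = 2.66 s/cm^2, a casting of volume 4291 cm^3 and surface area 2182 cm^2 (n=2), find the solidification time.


Formula: t_s = B * (V/A)^n  (Chvorinov's rule, n=2)
Modulus M = V/A = 4291/2182 = 1.966544 cm
M^2 = 1.966544^2 = 3.867295 cm^2
t_s = 2.66 * 3.867295 = 10.2870 s

Answer: 10.2870 s


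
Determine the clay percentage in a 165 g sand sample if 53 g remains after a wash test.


Formula: Clay% = (W_total - W_washed) / W_total * 100
Clay mass = 165 - 53 = 112 g
Clay% = 112 / 165 * 100 = 67.8788%

67.8788%


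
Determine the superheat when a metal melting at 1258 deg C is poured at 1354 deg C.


Formula: Superheat = T_pour - T_melt
Superheat = 1354 - 1258 = 96 deg C

96 deg C


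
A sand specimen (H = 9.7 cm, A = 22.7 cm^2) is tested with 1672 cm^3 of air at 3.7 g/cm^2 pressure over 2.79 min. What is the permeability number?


Formula: Permeability Number P = (V * H) / (p * A * t)
Numerator: V * H = 1672 * 9.7 = 16218.4
Denominator: p * A * t = 3.7 * 22.7 * 2.79 = 234.3321
P = 16218.4 / 234.3321 = 69.2112

Answer: 69.2112


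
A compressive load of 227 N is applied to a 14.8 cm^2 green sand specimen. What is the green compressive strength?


Formula: Compressive Strength = Force / Area
Strength = 227 N / 14.8 cm^2 = 15.3378 N/cm^2

Final answer: 15.3378 N/cm^2


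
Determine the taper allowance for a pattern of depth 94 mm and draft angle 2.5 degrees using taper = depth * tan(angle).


Formula: taper = depth * tan(draft_angle)
tan(2.5 deg) = 0.0436609
taper = 94 mm * 0.0436609 = 4.1041 mm


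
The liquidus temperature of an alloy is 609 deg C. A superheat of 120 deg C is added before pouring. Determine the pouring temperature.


Formula: T_pour = T_melt + Superheat
T_pour = 609 + 120 = 729 deg C


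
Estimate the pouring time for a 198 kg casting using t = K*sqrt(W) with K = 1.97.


Formula: t = K * sqrt(W)
sqrt(W) = sqrt(198) = 14.07125
t = 1.97 * 14.07125 = 27.7204 s


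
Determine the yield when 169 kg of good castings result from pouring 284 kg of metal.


Formula: Casting Yield = (W_good / W_total) * 100
Yield = (169 kg / 284 kg) * 100 = 59.5070%

Answer: 59.5070%


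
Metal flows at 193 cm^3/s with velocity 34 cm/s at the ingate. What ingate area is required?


Formula: A_ingate = Q / v  (continuity equation)
A = 193 cm^3/s / 34 cm/s = 5.6765 cm^2

5.6765 cm^2


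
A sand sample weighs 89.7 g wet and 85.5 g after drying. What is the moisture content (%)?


Formula: MC = (W_wet - W_dry) / W_wet * 100
Water mass = 89.7 - 85.5 = 4.2 g
MC = 4.2 / 89.7 * 100 = 4.6823%

Answer: 4.6823%


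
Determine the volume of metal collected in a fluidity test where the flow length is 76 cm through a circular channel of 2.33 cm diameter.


Formula: V = pi * (d/2)^2 * L  (cylinder volume)
Radius = 2.33/2 = 1.165 cm
V = pi * 1.165^2 * 76 = 324.0525 cm^3


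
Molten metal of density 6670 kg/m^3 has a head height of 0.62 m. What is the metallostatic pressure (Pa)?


Formula: P = rho * g * h
rho * g = 6670 * 9.81 = 65432.7 N/m^3
P = 65432.7 * 0.62 = 40568.2740 Pa

Final answer: 40568.2740 Pa


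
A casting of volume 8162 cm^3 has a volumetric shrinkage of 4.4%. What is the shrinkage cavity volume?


Formula: V_shrink = V_casting * shrinkage_pct / 100
V_shrink = 8162 cm^3 * 4.4 / 100 = 359.1280 cm^3

Final answer: 359.1280 cm^3


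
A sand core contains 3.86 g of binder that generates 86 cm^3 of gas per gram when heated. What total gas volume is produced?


Formula: V_gas = W_binder * gas_evolution_rate
V = 3.86 g * 86 cm^3/g = 331.9600 cm^3


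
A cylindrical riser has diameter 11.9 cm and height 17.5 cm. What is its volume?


Formula: V = pi * (D/2)^2 * H  (cylinder volume)
Radius = D/2 = 11.9/2 = 5.95 cm
V = pi * 5.95^2 * 17.5 = 1946.3541 cm^3

Answer: 1946.3541 cm^3


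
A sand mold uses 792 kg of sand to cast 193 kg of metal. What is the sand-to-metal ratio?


Formula: Sand-to-Metal Ratio = W_sand / W_metal
Ratio = 792 kg / 193 kg = 4.1036


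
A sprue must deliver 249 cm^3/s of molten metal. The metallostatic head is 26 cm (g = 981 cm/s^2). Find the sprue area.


Formula: v = sqrt(2*g*h), A = Q/v
Velocity: v = sqrt(2 * 981 * 26) = sqrt(51012) = 225.8584 cm/s
Sprue area: A = Q / v = 249 / 225.8584 = 1.1025 cm^2


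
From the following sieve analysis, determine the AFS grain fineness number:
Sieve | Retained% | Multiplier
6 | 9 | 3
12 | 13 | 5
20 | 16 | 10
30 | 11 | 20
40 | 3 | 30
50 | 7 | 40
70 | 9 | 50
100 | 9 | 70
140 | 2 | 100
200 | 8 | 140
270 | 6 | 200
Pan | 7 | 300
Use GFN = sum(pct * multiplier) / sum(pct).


Formula: GFN = sum(pct * multiplier) / sum(pct)
sum(pct * multiplier) = 6542
sum(pct) = 100
GFN = 6542 / 100 = 65.42


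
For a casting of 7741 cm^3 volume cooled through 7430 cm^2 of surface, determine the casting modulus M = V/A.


Formula: Casting Modulus M = V / A
M = 7741 cm^3 / 7430 cm^2 = 1.0419 cm


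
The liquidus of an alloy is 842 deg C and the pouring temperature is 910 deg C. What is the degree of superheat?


Formula: Superheat = T_pour - T_melt
Superheat = 910 - 842 = 68 deg C


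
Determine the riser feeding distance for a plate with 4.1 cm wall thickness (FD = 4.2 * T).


Formula: FD = 4.2 * T  (riser feeding-distance rule)
FD = 4.2 * 4.1 cm = 17.2200 cm

Final answer: 17.2200 cm


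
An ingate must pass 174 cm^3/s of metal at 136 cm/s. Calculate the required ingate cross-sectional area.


Formula: A_ingate = Q / v  (continuity equation)
A = 174 cm^3/s / 136 cm/s = 1.2794 cm^2


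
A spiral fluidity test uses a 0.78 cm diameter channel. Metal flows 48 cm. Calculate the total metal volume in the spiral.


Formula: V = pi * (d/2)^2 * L  (cylinder volume)
Radius = 0.78/2 = 0.39 cm
V = pi * 0.39^2 * 48 = 22.9361 cm^3

Answer: 22.9361 cm^3


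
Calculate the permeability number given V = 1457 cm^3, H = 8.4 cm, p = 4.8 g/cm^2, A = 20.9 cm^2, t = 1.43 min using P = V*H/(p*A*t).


Formula: Permeability Number P = (V * H) / (p * A * t)
Numerator: V * H = 1457 * 8.4 = 12238.8
Denominator: p * A * t = 4.8 * 20.9 * 1.43 = 143.4576
P = 12238.8 / 143.4576 = 85.3130

Final answer: 85.3130


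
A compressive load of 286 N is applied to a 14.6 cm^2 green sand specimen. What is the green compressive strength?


Formula: Compressive Strength = Force / Area
Strength = 286 N / 14.6 cm^2 = 19.5890 N/cm^2

Final answer: 19.5890 N/cm^2


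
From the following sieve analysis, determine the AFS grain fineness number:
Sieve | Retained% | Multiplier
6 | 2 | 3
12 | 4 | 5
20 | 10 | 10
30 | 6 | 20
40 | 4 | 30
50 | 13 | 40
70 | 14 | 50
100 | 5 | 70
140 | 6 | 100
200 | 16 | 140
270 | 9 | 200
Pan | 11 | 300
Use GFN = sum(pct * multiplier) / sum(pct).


Formula: GFN = sum(pct * multiplier) / sum(pct)
sum(pct * multiplier) = 9876
sum(pct) = 100
GFN = 9876 / 100 = 98.76

98.76


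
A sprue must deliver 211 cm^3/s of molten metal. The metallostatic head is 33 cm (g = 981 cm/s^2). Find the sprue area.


Formula: v = sqrt(2*g*h), A = Q/v
Velocity: v = sqrt(2 * 981 * 33) = sqrt(64746) = 254.4524 cm/s
Sprue area: A = Q / v = 211 / 254.4524 = 0.8292 cm^2

Answer: 0.8292 cm^2


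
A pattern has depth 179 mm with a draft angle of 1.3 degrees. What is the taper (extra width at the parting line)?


Formula: taper = depth * tan(draft_angle)
tan(1.3 deg) = 0.0226932
taper = 179 mm * 0.0226932 = 4.0621 mm

Answer: 4.0621 mm


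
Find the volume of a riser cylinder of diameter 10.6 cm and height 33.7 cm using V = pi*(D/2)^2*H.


Formula: V = pi * (D/2)^2 * H  (cylinder volume)
Radius = D/2 = 10.6/2 = 5.3 cm
V = pi * 5.3^2 * 33.7 = 2973.9353 cm^3

Answer: 2973.9353 cm^3


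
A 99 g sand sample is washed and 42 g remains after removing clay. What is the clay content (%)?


Formula: Clay% = (W_total - W_washed) / W_total * 100
Clay mass = 99 - 42 = 57 g
Clay% = 57 / 99 * 100 = 57.5758%

Answer: 57.5758%


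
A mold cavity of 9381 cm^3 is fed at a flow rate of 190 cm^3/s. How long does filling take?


Formula: t_fill = V_mold / Q_flow
t = 9381 cm^3 / 190 cm^3/s = 49.3737 s


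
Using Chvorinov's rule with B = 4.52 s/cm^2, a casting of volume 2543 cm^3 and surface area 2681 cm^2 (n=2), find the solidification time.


Formula: t_s = B * (V/A)^n  (Chvorinov's rule, n=2)
Modulus M = V/A = 2543/2681 = 0.948527 cm
M^2 = 0.948527^2 = 0.899703 cm^2
t_s = 4.52 * 0.899703 = 4.0667 s

Answer: 4.0667 s


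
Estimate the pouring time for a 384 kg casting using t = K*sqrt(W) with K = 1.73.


Formula: t = K * sqrt(W)
sqrt(W) = sqrt(384) = 19.59592
t = 1.73 * 19.59592 = 33.9009 s

Answer: 33.9009 s


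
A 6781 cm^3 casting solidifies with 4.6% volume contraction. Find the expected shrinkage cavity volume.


Formula: V_shrink = V_casting * shrinkage_pct / 100
V_shrink = 6781 cm^3 * 4.6 / 100 = 311.9260 cm^3

Answer: 311.9260 cm^3


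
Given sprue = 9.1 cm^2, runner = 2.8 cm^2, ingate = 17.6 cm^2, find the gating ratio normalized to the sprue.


Sprue:Runner:Ingate = 1 : 2.8/9.1 : 17.6/9.1 = 1:0.31:1.93


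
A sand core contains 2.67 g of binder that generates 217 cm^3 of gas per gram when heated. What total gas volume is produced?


Formula: V_gas = W_binder * gas_evolution_rate
V = 2.67 g * 217 cm^3/g = 579.3900 cm^3

Answer: 579.3900 cm^3


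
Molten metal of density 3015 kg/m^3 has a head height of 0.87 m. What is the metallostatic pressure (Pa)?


Formula: P = rho * g * h
rho * g = 3015 * 9.81 = 29577.15 N/m^3
P = 29577.15 * 0.87 = 25732.1205 Pa


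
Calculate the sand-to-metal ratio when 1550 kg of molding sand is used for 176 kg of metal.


Formula: Sand-to-Metal Ratio = W_sand / W_metal
Ratio = 1550 kg / 176 kg = 8.8068

Final answer: 8.8068


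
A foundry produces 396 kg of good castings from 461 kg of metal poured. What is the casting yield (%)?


Formula: Casting Yield = (W_good / W_total) * 100
Yield = (396 kg / 461 kg) * 100 = 85.9002%

85.9002%


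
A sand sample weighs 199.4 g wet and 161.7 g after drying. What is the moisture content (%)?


Formula: MC = (W_wet - W_dry) / W_wet * 100
Water mass = 199.4 - 161.7 = 37.7 g
MC = 37.7 / 199.4 * 100 = 18.9067%


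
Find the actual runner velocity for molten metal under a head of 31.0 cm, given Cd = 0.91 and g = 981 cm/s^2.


Formula: v = Cd * sqrt(2 * g * h)  (Torricelli with discharge coefficient)
2*g*h = 2 * 981 * 31.0 = 60822.0 cm^2/s^2
sqrt(60822.0) = 246.62117 cm/s
v = 0.91 * 246.62117 = 224.4253 cm/s

Answer: 224.4253 cm/s


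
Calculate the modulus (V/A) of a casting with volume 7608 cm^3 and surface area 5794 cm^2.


Formula: Casting Modulus M = V / A
M = 7608 cm^3 / 5794 cm^2 = 1.3131 cm

1.3131 cm


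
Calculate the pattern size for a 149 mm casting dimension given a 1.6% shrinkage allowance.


Formula: L_pattern = L_casting * (1 + shrinkage_rate/100)
Shrinkage factor = 1 + 1.6/100 = 1.016
L_pattern = 149 mm * 1.016 = 151.3840 mm

Final answer: 151.3840 mm


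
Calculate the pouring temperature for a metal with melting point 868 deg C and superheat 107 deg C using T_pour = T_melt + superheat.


Formula: T_pour = T_melt + Superheat
T_pour = 868 + 107 = 975 deg C


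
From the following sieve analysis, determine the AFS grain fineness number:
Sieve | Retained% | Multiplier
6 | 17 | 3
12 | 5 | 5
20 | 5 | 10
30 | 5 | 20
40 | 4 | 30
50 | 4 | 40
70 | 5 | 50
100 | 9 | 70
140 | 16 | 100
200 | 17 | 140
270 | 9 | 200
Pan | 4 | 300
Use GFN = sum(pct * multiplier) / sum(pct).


Formula: GFN = sum(pct * multiplier) / sum(pct)
sum(pct * multiplier) = 8366
sum(pct) = 100
GFN = 8366 / 100 = 83.66

83.66


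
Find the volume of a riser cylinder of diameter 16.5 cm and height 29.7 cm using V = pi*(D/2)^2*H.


Formula: V = pi * (D/2)^2 * H  (cylinder volume)
Radius = D/2 = 16.5/2 = 8.25 cm
V = pi * 8.25^2 * 29.7 = 6350.5921 cm^3


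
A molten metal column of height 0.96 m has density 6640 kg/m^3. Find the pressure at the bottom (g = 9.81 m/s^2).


Formula: P = rho * g * h
rho * g = 6640 * 9.81 = 65138.4 N/m^3
P = 65138.4 * 0.96 = 62532.8640 Pa

Answer: 62532.8640 Pa


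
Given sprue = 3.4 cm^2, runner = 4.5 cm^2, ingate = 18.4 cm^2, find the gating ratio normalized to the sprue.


Sprue:Runner:Ingate = 1 : 4.5/3.4 : 18.4/3.4 = 1:1.32:5.41

Answer: 1:1.32:5.41


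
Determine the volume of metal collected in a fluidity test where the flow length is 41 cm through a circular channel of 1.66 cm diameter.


Formula: V = pi * (d/2)^2 * L  (cylinder volume)
Radius = 1.66/2 = 0.83 cm
V = pi * 0.83^2 * 41 = 88.7340 cm^3

Final answer: 88.7340 cm^3


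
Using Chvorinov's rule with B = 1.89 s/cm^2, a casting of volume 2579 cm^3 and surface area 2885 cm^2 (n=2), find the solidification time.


Formula: t_s = B * (V/A)^n  (Chvorinov's rule, n=2)
Modulus M = V/A = 2579/2885 = 0.893934 cm
M^2 = 0.893934^2 = 0.799118 cm^2
t_s = 1.89 * 0.799118 = 1.5103 s

Answer: 1.5103 s


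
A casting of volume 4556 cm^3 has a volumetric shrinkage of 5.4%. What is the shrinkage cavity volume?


Formula: V_shrink = V_casting * shrinkage_pct / 100
V_shrink = 4556 cm^3 * 5.4 / 100 = 246.0240 cm^3

Answer: 246.0240 cm^3


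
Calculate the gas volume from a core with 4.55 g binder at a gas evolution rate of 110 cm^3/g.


Formula: V_gas = W_binder * gas_evolution_rate
V = 4.55 g * 110 cm^3/g = 500.5000 cm^3

500.5000 cm^3


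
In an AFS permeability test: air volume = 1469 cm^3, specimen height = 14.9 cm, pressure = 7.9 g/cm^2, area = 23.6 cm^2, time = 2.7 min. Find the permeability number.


Formula: Permeability Number P = (V * H) / (p * A * t)
Numerator: V * H = 1469 * 14.9 = 21888.1
Denominator: p * A * t = 7.9 * 23.6 * 2.7 = 503.388
P = 21888.1 / 503.388 = 43.4816

43.4816


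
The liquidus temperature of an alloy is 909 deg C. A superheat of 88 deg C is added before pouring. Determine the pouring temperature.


Formula: T_pour = T_melt + Superheat
T_pour = 909 + 88 = 997 deg C

Final answer: 997 deg C


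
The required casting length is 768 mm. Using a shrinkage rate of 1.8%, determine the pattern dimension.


Formula: L_pattern = L_casting * (1 + shrinkage_rate/100)
Shrinkage factor = 1 + 1.8/100 = 1.018
L_pattern = 768 mm * 1.018 = 781.8240 mm

Answer: 781.8240 mm


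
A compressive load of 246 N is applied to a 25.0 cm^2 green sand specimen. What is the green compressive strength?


Formula: Compressive Strength = Force / Area
Strength = 246 N / 25.0 cm^2 = 9.8400 N/cm^2

9.8400 N/cm^2


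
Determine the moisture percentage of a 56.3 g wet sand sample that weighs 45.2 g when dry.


Formula: MC = (W_wet - W_dry) / W_wet * 100
Water mass = 56.3 - 45.2 = 11.1 g
MC = 11.1 / 56.3 * 100 = 19.7158%


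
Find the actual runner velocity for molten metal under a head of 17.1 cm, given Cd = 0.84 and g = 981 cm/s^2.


Formula: v = Cd * sqrt(2 * g * h)  (Torricelli with discharge coefficient)
2*g*h = 2 * 981 * 17.1 = 33550.2 cm^2/s^2
sqrt(33550.2) = 183.16714 cm/s
v = 0.84 * 183.16714 = 153.8604 cm/s

Final answer: 153.8604 cm/s


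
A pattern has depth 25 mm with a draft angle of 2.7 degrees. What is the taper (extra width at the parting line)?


Formula: taper = depth * tan(draft_angle)
tan(2.7 deg) = 0.0471588
taper = 25 mm * 0.0471588 = 1.1790 mm

1.1790 mm


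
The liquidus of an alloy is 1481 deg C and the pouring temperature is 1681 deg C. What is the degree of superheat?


Formula: Superheat = T_pour - T_melt
Superheat = 1681 - 1481 = 200 deg C

200 deg C


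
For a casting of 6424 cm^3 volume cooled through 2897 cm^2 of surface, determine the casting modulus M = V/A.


Formula: Casting Modulus M = V / A
M = 6424 cm^3 / 2897 cm^2 = 2.2175 cm


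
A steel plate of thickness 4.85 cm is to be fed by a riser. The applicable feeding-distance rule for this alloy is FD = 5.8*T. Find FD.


Formula: FD = 5.8 * T  (riser feeding-distance rule)
FD = 5.8 * 4.85 cm = 28.1300 cm

Final answer: 28.1300 cm


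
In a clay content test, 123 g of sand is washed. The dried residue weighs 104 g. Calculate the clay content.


Formula: Clay% = (W_total - W_washed) / W_total * 100
Clay mass = 123 - 104 = 19 g
Clay% = 19 / 123 * 100 = 15.4472%

15.4472%


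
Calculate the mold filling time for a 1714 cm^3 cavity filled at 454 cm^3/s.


Formula: t_fill = V_mold / Q_flow
t = 1714 cm^3 / 454 cm^3/s = 3.7753 s


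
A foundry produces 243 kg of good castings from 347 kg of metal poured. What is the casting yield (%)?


Formula: Casting Yield = (W_good / W_total) * 100
Yield = (243 kg / 347 kg) * 100 = 70.0288%

70.0288%


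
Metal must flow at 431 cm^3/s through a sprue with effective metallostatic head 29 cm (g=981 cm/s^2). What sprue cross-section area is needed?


Formula: v = sqrt(2*g*h), A = Q/v
Velocity: v = sqrt(2 * 981 * 29) = sqrt(56898) = 238.5330 cm/s
Sprue area: A = Q / v = 431 / 238.5330 = 1.8069 cm^2

Final answer: 1.8069 cm^2


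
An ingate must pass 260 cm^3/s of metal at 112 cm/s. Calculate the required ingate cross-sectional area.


Formula: A_ingate = Q / v  (continuity equation)
A = 260 cm^3/s / 112 cm/s = 2.3214 cm^2

2.3214 cm^2


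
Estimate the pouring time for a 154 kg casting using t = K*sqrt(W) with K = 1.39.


Formula: t = K * sqrt(W)
sqrt(W) = sqrt(154) = 12.40967
t = 1.39 * 12.40967 = 17.2494 s

Final answer: 17.2494 s


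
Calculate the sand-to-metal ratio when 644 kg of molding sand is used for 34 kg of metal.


Formula: Sand-to-Metal Ratio = W_sand / W_metal
Ratio = 644 kg / 34 kg = 18.9412

Answer: 18.9412


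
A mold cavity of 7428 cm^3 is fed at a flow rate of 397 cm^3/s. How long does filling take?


Formula: t_fill = V_mold / Q_flow
t = 7428 cm^3 / 397 cm^3/s = 18.7103 s


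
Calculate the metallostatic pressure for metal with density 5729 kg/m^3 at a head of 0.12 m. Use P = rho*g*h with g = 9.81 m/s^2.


Formula: P = rho * g * h
rho * g = 5729 * 9.81 = 56201.49 N/m^3
P = 56201.49 * 0.12 = 6744.1788 Pa

Final answer: 6744.1788 Pa


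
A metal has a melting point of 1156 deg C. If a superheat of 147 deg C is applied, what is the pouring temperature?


Formula: T_pour = T_melt + Superheat
T_pour = 1156 + 147 = 1303 deg C

Final answer: 1303 deg C


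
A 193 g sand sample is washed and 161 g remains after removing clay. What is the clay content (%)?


Formula: Clay% = (W_total - W_washed) / W_total * 100
Clay mass = 193 - 161 = 32 g
Clay% = 32 / 193 * 100 = 16.5803%

Answer: 16.5803%


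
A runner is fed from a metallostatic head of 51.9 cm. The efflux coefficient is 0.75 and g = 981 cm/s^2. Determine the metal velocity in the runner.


Formula: v = Cd * sqrt(2 * g * h)  (Torricelli with discharge coefficient)
2*g*h = 2 * 981 * 51.9 = 101827.8 cm^2/s^2
sqrt(101827.8) = 319.10469 cm/s
v = 0.75 * 319.10469 = 239.3285 cm/s

239.3285 cm/s


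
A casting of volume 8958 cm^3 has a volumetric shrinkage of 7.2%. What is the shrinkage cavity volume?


Formula: V_shrink = V_casting * shrinkage_pct / 100
V_shrink = 8958 cm^3 * 7.2 / 100 = 644.9760 cm^3

644.9760 cm^3


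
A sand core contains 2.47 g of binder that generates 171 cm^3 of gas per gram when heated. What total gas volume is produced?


Formula: V_gas = W_binder * gas_evolution_rate
V = 2.47 g * 171 cm^3/g = 422.3700 cm^3

Answer: 422.3700 cm^3


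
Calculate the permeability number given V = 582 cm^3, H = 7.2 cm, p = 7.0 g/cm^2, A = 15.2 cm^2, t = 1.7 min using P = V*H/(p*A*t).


Formula: Permeability Number P = (V * H) / (p * A * t)
Numerator: V * H = 582 * 7.2 = 4190.4
Denominator: p * A * t = 7.0 * 15.2 * 1.7 = 180.88
P = 4190.4 / 180.88 = 23.1667


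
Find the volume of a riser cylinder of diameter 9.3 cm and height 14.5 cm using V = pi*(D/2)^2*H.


Formula: V = pi * (D/2)^2 * H  (cylinder volume)
Radius = D/2 = 9.3/2 = 4.65 cm
V = pi * 4.65^2 * 14.5 = 984.9718 cm^3


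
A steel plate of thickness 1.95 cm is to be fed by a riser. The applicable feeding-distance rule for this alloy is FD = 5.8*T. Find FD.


Formula: FD = 5.8 * T  (riser feeding-distance rule)
FD = 5.8 * 1.95 cm = 11.3100 cm

Answer: 11.3100 cm


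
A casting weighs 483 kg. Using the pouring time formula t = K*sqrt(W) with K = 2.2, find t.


Formula: t = K * sqrt(W)
sqrt(W) = sqrt(483) = 21.97726
t = 2.2 * 21.97726 = 48.3500 s

Final answer: 48.3500 s


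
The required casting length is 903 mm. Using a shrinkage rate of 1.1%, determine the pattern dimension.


Formula: L_pattern = L_casting * (1 + shrinkage_rate/100)
Shrinkage factor = 1 + 1.1/100 = 1.011
L_pattern = 903 mm * 1.011 = 912.9330 mm


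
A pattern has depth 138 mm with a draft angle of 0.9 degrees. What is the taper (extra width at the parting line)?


Formula: taper = depth * tan(draft_angle)
tan(0.9 deg) = 0.0157093
taper = 138 mm * 0.0157093 = 2.1679 mm


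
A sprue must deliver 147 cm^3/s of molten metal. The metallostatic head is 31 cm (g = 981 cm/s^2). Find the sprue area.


Formula: v = sqrt(2*g*h), A = Q/v
Velocity: v = sqrt(2 * 981 * 31) = sqrt(60822) = 246.6212 cm/s
Sprue area: A = Q / v = 147 / 246.6212 = 0.5961 cm^2

Answer: 0.5961 cm^2


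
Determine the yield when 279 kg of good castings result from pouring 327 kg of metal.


Formula: Casting Yield = (W_good / W_total) * 100
Yield = (279 kg / 327 kg) * 100 = 85.3211%


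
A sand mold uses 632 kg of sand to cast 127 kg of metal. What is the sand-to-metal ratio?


Formula: Sand-to-Metal Ratio = W_sand / W_metal
Ratio = 632 kg / 127 kg = 4.9764


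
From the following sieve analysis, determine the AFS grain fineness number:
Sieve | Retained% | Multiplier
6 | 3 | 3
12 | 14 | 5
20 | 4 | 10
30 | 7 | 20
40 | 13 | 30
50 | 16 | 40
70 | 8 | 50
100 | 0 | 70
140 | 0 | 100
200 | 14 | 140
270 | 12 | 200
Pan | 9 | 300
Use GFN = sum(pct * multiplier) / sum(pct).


Formula: GFN = sum(pct * multiplier) / sum(pct)
sum(pct * multiplier) = 8749
sum(pct) = 100
GFN = 8749 / 100 = 87.49


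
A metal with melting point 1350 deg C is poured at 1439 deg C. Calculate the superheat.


Formula: Superheat = T_pour - T_melt
Superheat = 1439 - 1350 = 89 deg C

Final answer: 89 deg C


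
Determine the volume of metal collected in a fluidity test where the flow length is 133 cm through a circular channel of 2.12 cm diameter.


Formula: V = pi * (d/2)^2 * L  (cylinder volume)
Radius = 2.12/2 = 1.06 cm
V = pi * 1.06^2 * 133 = 469.4758 cm^3

Answer: 469.4758 cm^3


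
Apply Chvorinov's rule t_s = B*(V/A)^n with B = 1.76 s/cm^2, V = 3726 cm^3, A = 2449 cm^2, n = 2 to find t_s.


Formula: t_s = B * (V/A)^n  (Chvorinov's rule, n=2)
Modulus M = V/A = 3726/2449 = 1.521437 cm
M^2 = 1.521437^2 = 2.314771 cm^2
t_s = 1.76 * 2.314771 = 4.0740 s

Answer: 4.0740 s


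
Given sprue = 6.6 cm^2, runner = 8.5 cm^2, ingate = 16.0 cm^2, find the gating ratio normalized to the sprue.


Sprue:Runner:Ingate = 1 : 8.5/6.6 : 16.0/6.6 = 1:1.29:2.42

1:1.29:2.42


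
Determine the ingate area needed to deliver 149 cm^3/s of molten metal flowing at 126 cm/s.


Formula: A_ingate = Q / v  (continuity equation)
A = 149 cm^3/s / 126 cm/s = 1.1825 cm^2


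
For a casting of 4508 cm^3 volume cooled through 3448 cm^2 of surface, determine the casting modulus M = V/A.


Formula: Casting Modulus M = V / A
M = 4508 cm^3 / 3448 cm^2 = 1.3074 cm

Answer: 1.3074 cm


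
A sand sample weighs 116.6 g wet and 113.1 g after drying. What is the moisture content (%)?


Formula: MC = (W_wet - W_dry) / W_wet * 100
Water mass = 116.6 - 113.1 = 3.5 g
MC = 3.5 / 116.6 * 100 = 3.0017%


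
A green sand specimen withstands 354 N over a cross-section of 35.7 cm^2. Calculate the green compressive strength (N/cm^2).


Formula: Compressive Strength = Force / Area
Strength = 354 N / 35.7 cm^2 = 9.9160 N/cm^2

9.9160 N/cm^2


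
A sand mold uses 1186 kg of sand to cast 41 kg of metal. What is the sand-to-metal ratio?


Formula: Sand-to-Metal Ratio = W_sand / W_metal
Ratio = 1186 kg / 41 kg = 28.9268

Final answer: 28.9268


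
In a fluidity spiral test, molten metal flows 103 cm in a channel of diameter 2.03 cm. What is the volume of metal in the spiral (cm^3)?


Formula: V = pi * (d/2)^2 * L  (cylinder volume)
Radius = 2.03/2 = 1.015 cm
V = pi * 1.015^2 * 103 = 333.3644 cm^3


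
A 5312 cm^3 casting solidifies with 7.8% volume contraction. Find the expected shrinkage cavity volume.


Formula: V_shrink = V_casting * shrinkage_pct / 100
V_shrink = 5312 cm^3 * 7.8 / 100 = 414.3360 cm^3

Final answer: 414.3360 cm^3


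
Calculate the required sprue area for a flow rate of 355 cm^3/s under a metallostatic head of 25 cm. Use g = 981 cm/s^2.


Formula: v = sqrt(2*g*h), A = Q/v
Velocity: v = sqrt(2 * 981 * 25) = sqrt(49050) = 221.4723 cm/s
Sprue area: A = Q / v = 355 / 221.4723 = 1.6029 cm^2

Answer: 1.6029 cm^2


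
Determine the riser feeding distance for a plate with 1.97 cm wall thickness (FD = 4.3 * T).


Formula: FD = 4.3 * T  (riser feeding-distance rule)
FD = 4.3 * 1.97 cm = 8.4710 cm


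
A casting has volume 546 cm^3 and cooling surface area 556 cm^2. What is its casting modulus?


Formula: Casting Modulus M = V / A
M = 546 cm^3 / 556 cm^2 = 0.9820 cm

0.9820 cm


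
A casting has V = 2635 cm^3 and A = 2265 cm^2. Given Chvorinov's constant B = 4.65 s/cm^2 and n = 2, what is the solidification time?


Formula: t_s = B * (V/A)^n  (Chvorinov's rule, n=2)
Modulus M = V/A = 2635/2265 = 1.163355 cm
M^2 = 1.163355^2 = 1.353395 cm^2
t_s = 4.65 * 1.353395 = 6.2933 s

Final answer: 6.2933 s


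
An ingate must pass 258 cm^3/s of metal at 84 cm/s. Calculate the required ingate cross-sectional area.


Formula: A_ingate = Q / v  (continuity equation)
A = 258 cm^3/s / 84 cm/s = 3.0714 cm^2

3.0714 cm^2


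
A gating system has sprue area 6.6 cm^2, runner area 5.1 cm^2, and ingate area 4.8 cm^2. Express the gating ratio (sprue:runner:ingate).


Sprue:Runner:Ingate = 1 : 5.1/6.6 : 4.8/6.6 = 1:0.77:0.73


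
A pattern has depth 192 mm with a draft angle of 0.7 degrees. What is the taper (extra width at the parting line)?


Formula: taper = depth * tan(draft_angle)
tan(0.7 deg) = 0.0122179
taper = 192 mm * 0.0122179 = 2.3458 mm

Answer: 2.3458 mm


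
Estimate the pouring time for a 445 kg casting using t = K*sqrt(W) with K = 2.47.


Formula: t = K * sqrt(W)
sqrt(W) = sqrt(445) = 21.09502
t = 2.47 * 21.09502 = 52.1047 s

Answer: 52.1047 s


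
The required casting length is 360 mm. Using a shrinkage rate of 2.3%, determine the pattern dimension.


Formula: L_pattern = L_casting * (1 + shrinkage_rate/100)
Shrinkage factor = 1 + 2.3/100 = 1.023
L_pattern = 360 mm * 1.023 = 368.2800 mm

Answer: 368.2800 mm


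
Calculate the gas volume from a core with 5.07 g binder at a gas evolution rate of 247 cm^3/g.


Formula: V_gas = W_binder * gas_evolution_rate
V = 5.07 g * 247 cm^3/g = 1252.2900 cm^3


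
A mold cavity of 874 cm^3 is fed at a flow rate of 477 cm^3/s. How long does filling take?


Formula: t_fill = V_mold / Q_flow
t = 874 cm^3 / 477 cm^3/s = 1.8323 s

Answer: 1.8323 s


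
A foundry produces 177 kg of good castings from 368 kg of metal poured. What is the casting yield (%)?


Formula: Casting Yield = (W_good / W_total) * 100
Yield = (177 kg / 368 kg) * 100 = 48.0978%

Final answer: 48.0978%


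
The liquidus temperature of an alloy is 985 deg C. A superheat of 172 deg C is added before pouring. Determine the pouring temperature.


Formula: T_pour = T_melt + Superheat
T_pour = 985 + 172 = 1157 deg C

Final answer: 1157 deg C


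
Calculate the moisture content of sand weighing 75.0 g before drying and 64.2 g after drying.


Formula: MC = (W_wet - W_dry) / W_wet * 100
Water mass = 75.0 - 64.2 = 10.8 g
MC = 10.8 / 75.0 * 100 = 14.4000%

Answer: 14.4000%


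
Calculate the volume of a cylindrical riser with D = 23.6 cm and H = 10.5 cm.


Formula: V = pi * (D/2)^2 * H  (cylinder volume)
Radius = D/2 = 23.6/2 = 11.8 cm
V = pi * 11.8^2 * 10.5 = 4593.0713 cm^3

Final answer: 4593.0713 cm^3


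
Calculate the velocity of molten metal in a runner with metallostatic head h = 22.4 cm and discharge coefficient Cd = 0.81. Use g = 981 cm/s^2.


Formula: v = Cd * sqrt(2 * g * h)  (Torricelli with discharge coefficient)
2*g*h = 2 * 981 * 22.4 = 43948.8 cm^2/s^2
sqrt(43948.8) = 209.63969 cm/s
v = 0.81 * 209.63969 = 169.8081 cm/s

Final answer: 169.8081 cm/s


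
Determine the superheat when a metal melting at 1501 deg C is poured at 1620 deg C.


Formula: Superheat = T_pour - T_melt
Superheat = 1620 - 1501 = 119 deg C


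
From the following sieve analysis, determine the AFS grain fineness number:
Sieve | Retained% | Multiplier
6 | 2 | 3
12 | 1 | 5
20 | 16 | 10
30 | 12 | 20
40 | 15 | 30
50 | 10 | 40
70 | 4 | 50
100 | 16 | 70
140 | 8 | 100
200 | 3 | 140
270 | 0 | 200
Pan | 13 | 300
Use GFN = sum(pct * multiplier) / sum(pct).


Formula: GFN = sum(pct * multiplier) / sum(pct)
sum(pct * multiplier) = 7701
sum(pct) = 100
GFN = 7701 / 100 = 77.01

Answer: 77.01


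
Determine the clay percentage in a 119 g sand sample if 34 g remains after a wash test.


Formula: Clay% = (W_total - W_washed) / W_total * 100
Clay mass = 119 - 34 = 85 g
Clay% = 85 / 119 * 100 = 71.4286%


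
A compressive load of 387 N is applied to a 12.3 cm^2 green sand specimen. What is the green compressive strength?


Formula: Compressive Strength = Force / Area
Strength = 387 N / 12.3 cm^2 = 31.4634 N/cm^2

Answer: 31.4634 N/cm^2


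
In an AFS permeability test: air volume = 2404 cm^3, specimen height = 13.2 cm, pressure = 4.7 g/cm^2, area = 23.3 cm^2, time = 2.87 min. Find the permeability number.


Formula: Permeability Number P = (V * H) / (p * A * t)
Numerator: V * H = 2404 * 13.2 = 31732.8
Denominator: p * A * t = 4.7 * 23.3 * 2.87 = 314.2937
P = 31732.8 / 314.2937 = 100.9654

Final answer: 100.9654


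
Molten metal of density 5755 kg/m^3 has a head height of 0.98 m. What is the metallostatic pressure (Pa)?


Formula: P = rho * g * h
rho * g = 5755 * 9.81 = 56456.55 N/m^3
P = 56456.55 * 0.98 = 55327.4190 Pa


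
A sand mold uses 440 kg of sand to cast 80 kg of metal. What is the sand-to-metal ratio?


Formula: Sand-to-Metal Ratio = W_sand / W_metal
Ratio = 440 kg / 80 kg = 5.5000

5.5000


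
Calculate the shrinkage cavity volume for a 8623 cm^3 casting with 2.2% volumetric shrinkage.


Formula: V_shrink = V_casting * shrinkage_pct / 100
V_shrink = 8623 cm^3 * 2.2 / 100 = 189.7060 cm^3


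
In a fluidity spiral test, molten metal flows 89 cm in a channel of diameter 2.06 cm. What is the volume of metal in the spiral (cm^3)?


Formula: V = pi * (d/2)^2 * L  (cylinder volume)
Radius = 2.06/2 = 1.03 cm
V = pi * 1.03^2 * 89 = 296.6295 cm^3

Final answer: 296.6295 cm^3


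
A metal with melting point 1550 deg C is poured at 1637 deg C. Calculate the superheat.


Formula: Superheat = T_pour - T_melt
Superheat = 1637 - 1550 = 87 deg C

Final answer: 87 deg C


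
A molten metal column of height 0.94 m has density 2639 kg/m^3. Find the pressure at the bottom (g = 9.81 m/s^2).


Formula: P = rho * g * h
rho * g = 2639 * 9.81 = 25888.59 N/m^3
P = 25888.59 * 0.94 = 24335.2746 Pa

24335.2746 Pa


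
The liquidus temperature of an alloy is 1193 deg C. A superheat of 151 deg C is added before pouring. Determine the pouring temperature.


Formula: T_pour = T_melt + Superheat
T_pour = 1193 + 151 = 1344 deg C

Final answer: 1344 deg C


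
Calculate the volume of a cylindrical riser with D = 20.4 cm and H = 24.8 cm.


Formula: V = pi * (D/2)^2 * H  (cylinder volume)
Radius = D/2 = 20.4/2 = 10.2 cm
V = pi * 10.2^2 * 24.8 = 8105.9122 cm^3

8105.9122 cm^3


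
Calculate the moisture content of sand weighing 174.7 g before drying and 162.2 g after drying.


Formula: MC = (W_wet - W_dry) / W_wet * 100
Water mass = 174.7 - 162.2 = 12.5 g
MC = 12.5 / 174.7 * 100 = 7.1551%

Answer: 7.1551%


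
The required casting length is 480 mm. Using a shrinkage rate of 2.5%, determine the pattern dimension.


Formula: L_pattern = L_casting * (1 + shrinkage_rate/100)
Shrinkage factor = 1 + 2.5/100 = 1.025
L_pattern = 480 mm * 1.025 = 492.0000 mm

Answer: 492.0000 mm


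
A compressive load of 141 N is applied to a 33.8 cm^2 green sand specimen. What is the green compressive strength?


Formula: Compressive Strength = Force / Area
Strength = 141 N / 33.8 cm^2 = 4.1716 N/cm^2

Answer: 4.1716 N/cm^2


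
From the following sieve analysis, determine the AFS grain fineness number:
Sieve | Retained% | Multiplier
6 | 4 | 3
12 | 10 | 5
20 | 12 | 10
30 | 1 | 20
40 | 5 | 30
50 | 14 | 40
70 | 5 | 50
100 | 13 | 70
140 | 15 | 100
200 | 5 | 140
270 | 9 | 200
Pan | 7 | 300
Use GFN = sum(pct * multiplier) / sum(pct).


Formula: GFN = sum(pct * multiplier) / sum(pct)
sum(pct * multiplier) = 8172
sum(pct) = 100
GFN = 8172 / 100 = 81.72

Final answer: 81.72


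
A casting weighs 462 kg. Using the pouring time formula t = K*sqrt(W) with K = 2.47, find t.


Formula: t = K * sqrt(W)
sqrt(W) = sqrt(462) = 21.49419
t = 2.47 * 21.49419 = 53.0906 s

Answer: 53.0906 s


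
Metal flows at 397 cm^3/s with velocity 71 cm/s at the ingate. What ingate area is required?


Formula: A_ingate = Q / v  (continuity equation)
A = 397 cm^3/s / 71 cm/s = 5.5915 cm^2

Final answer: 5.5915 cm^2


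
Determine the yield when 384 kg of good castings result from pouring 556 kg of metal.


Formula: Casting Yield = (W_good / W_total) * 100
Yield = (384 kg / 556 kg) * 100 = 69.0647%

Answer: 69.0647%


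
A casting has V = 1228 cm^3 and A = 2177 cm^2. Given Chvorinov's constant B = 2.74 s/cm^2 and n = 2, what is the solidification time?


Formula: t_s = B * (V/A)^n  (Chvorinov's rule, n=2)
Modulus M = V/A = 1228/2177 = 0.564079 cm
M^2 = 0.564079^2 = 0.318185 cm^2
t_s = 2.74 * 0.318185 = 0.8718 s

Answer: 0.8718 s


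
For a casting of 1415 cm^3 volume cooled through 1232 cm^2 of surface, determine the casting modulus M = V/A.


Formula: Casting Modulus M = V / A
M = 1415 cm^3 / 1232 cm^2 = 1.1485 cm

1.1485 cm


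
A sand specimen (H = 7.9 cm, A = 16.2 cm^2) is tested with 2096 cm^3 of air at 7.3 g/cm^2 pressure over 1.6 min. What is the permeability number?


Formula: Permeability Number P = (V * H) / (p * A * t)
Numerator: V * H = 2096 * 7.9 = 16558.4
Denominator: p * A * t = 7.3 * 16.2 * 1.6 = 189.216
P = 16558.4 / 189.216 = 87.5106

87.5106


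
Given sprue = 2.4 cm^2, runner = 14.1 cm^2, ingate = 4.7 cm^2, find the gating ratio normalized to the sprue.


Sprue:Runner:Ingate = 1 : 14.1/2.4 : 4.7/2.4 = 1:5.88:1.96

Answer: 1:5.88:1.96
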